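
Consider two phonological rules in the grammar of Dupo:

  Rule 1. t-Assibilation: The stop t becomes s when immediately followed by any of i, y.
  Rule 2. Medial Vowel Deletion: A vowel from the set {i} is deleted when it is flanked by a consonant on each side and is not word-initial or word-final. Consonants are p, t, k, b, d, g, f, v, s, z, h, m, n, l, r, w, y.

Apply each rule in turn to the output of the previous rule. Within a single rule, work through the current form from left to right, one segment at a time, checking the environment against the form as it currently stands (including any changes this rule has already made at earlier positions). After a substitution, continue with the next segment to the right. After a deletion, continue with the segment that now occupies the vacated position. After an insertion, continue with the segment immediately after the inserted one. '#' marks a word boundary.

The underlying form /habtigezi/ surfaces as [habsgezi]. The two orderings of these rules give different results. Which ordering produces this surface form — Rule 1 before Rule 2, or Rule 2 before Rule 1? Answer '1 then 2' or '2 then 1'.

Order 1 then 2:
  1 t-Assibilation: [habtigezi] → [habsigezi]
  2 Medial Vowel Deletion: [habsigezi] → [habsgezi]
  result: [habsgezi]
Order 2 then 1:
  2 Medial Vowel Deletion: [habtigezi] → [habtgezi]
  1 t-Assibilation: no change — [habtgezi]
  result: [habtgezi]

1 then 2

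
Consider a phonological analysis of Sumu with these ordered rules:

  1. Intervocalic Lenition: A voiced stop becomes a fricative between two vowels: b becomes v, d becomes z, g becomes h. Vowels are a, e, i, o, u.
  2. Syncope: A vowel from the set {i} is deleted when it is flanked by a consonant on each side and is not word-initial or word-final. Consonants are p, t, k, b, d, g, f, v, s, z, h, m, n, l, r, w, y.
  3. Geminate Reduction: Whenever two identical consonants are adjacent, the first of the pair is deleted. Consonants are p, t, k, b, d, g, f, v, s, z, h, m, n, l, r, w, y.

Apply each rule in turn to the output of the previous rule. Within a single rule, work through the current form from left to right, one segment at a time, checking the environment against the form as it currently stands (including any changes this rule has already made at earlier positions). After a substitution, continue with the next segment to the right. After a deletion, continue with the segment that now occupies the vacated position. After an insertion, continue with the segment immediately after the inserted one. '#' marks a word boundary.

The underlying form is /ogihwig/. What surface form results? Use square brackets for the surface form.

[ohwg]

1 Intervocalic Lenition: [ogihwig] → [ohihwig]
2 Syncope: [ohihwig] → [ohhwg]
3 Geminate Reduction: [ohhwg] → [ohwg]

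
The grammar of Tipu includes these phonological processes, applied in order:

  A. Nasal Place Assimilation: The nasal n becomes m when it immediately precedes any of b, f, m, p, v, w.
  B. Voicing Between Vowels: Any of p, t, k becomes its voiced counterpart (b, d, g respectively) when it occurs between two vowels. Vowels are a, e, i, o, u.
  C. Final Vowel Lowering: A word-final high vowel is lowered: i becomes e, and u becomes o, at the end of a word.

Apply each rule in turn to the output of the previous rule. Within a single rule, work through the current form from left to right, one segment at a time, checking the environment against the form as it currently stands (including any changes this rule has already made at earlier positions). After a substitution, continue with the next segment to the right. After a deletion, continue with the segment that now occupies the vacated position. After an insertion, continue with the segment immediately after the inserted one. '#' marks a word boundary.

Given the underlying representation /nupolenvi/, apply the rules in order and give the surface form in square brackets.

A Nasal Place Assimilation: [nupolenvi] → [nupolemvi]
B Voicing Between Vowels: [nupolemvi] → [nubolemvi]
C Final Vowel Lowering: [nubolemvi] → [nubolemve]

[nubolemve]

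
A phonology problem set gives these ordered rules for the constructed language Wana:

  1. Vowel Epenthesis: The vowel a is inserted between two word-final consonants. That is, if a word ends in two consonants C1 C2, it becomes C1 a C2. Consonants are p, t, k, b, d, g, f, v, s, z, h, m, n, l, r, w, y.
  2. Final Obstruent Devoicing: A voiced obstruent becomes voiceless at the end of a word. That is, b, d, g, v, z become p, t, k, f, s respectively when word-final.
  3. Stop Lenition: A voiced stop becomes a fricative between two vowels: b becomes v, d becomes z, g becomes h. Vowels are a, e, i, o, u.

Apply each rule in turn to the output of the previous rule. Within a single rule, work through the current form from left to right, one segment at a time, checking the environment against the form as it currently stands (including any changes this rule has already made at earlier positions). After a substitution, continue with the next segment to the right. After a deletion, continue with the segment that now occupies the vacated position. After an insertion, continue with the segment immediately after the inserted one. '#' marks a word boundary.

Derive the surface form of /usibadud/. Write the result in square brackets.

1 Vowel Epenthesis: no change — [usibadud]
2 Final Obstruent Devoicing: [usibadud] → [usibadut]
3 Stop Lenition: [usibadut] → [usivazut]

[usivazut]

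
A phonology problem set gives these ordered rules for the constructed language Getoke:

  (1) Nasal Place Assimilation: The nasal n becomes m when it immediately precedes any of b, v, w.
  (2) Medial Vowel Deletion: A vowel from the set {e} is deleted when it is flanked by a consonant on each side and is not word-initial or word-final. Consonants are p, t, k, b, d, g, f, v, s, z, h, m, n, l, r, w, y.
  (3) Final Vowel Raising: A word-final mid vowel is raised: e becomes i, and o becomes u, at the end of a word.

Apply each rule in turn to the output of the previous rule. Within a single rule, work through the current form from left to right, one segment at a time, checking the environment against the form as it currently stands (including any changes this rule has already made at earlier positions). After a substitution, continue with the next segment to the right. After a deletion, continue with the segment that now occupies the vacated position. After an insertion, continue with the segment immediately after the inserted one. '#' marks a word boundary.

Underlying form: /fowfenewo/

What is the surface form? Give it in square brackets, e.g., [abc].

(1) Nasal Place Assimilation: no change — [fowfenewo]
(2) Medial Vowel Deletion: [fowfenewo] → [fowfnwo]
(3) Final Vowel Raising: [fowfnwo] → [fowfnwu]

[fowfnwu]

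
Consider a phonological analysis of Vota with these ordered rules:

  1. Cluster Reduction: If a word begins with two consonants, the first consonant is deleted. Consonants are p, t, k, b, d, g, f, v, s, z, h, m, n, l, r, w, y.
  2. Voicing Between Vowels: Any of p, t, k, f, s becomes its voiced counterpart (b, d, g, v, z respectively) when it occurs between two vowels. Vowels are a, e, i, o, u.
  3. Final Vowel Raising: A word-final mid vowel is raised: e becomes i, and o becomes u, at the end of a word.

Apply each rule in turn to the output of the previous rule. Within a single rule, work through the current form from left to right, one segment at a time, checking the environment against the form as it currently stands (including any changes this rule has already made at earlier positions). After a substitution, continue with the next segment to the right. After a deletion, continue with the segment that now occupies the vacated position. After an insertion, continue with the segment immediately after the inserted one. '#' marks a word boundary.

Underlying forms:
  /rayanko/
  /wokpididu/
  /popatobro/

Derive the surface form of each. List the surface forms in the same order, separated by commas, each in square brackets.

[rayanku], [wokpididu], [pobadobru]

/rayanko/:
  1 Cluster Reduction: no change — [rayanko]
  2 Voicing Between Vowels: no change — [rayanko]
  3 Final Vowel Raising: [rayanko] → [rayanku]
/wokpididu/:
  1 Cluster Reduction: no change — [wokpididu]
  2 Voicing Between Vowels: no change — [wokpididu]
  3 Final Vowel Raising: no change — [wokpididu]
/popatobro/:
  1 Cluster Reduction: no change — [popatobro]
  2 Voicing Between Vowels: [popatobro] → [pobadobro]
  3 Final Vowel Raising: [pobadobro] → [pobadobru]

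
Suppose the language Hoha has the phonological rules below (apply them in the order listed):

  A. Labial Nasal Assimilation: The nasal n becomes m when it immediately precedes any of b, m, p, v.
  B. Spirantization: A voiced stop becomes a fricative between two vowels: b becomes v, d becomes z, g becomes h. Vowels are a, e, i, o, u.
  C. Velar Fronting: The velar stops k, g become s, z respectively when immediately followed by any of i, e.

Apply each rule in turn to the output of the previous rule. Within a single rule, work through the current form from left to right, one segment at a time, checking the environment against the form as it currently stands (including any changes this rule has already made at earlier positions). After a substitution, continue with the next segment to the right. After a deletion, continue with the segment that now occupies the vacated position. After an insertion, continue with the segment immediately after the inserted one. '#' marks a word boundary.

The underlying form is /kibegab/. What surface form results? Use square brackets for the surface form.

A Labial Nasal Assimilation: no change — [kibegab]
B Spirantization: [kibegab] → [kivehab]
C Velar Fronting: [kivehab] → [sivehab]

[sivehab]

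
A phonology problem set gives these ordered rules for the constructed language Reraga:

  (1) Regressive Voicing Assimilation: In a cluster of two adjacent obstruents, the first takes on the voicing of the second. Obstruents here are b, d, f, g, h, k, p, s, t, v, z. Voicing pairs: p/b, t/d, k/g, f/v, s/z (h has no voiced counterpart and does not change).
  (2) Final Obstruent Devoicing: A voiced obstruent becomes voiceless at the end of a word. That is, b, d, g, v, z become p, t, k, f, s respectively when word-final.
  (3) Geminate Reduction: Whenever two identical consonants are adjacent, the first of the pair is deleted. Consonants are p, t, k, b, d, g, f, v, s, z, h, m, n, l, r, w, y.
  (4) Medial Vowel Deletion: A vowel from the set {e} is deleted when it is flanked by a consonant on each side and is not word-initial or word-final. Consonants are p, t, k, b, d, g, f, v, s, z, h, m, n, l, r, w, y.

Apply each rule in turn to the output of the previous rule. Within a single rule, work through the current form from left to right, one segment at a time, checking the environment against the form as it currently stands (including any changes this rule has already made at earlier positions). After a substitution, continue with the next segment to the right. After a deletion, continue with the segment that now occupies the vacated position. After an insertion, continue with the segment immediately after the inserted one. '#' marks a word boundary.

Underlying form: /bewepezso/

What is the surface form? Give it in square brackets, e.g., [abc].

[bwpso]

(1) Regressive Voicing Assimilation: [bewepezso] → [bewepesso]
(2) Final Obstruent Devoicing: no change — [bewepesso]
(3) Geminate Reduction: [bewepesso] → [bewepeso]
(4) Medial Vowel Deletion: [bewepeso] → [bwpso]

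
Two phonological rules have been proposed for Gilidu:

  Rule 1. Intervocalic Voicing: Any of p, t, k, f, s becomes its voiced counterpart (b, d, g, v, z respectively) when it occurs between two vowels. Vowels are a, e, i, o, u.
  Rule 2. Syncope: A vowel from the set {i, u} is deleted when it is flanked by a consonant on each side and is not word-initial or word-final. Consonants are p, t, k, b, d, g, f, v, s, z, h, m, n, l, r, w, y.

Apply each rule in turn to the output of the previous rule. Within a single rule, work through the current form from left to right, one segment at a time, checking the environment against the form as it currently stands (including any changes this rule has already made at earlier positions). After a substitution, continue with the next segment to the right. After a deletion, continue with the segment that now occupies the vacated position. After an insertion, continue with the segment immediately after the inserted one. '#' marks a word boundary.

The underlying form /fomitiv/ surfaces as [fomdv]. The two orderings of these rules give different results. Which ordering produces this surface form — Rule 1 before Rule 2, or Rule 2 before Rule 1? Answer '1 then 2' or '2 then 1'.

1 then 2

Order 1 then 2:
  1 Intervocalic Voicing: [fomitiv] → [fomidiv]
  2 Syncope: [fomidiv] → [fomdv]
  result: [fomdv]
Order 2 then 1:
  2 Syncope: [fomitiv] → [fomtv]
  1 Intervocalic Voicing: no change — [fomtv]
  result: [fomtv]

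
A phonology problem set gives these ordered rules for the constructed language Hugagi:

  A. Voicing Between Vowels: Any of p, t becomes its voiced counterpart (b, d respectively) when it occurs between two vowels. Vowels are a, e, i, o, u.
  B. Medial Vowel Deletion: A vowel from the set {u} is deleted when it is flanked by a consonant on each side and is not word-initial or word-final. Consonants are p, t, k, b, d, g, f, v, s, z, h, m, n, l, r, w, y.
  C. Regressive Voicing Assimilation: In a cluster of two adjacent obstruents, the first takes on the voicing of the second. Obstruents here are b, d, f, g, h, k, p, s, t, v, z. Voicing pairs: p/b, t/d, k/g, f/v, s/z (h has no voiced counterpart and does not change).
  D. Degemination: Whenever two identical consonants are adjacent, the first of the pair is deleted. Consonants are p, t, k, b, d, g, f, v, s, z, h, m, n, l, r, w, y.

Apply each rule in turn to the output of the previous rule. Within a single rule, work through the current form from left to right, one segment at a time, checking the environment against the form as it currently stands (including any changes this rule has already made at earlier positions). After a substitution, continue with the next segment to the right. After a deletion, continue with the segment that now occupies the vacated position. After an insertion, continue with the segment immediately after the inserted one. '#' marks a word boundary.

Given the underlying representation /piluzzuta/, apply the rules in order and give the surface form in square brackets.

A Voicing Between Vowels: [piluzzuta] → [piluzzuda]
B Medial Vowel Deletion: [piluzzuda] → [pilzzda]
C Regressive Voicing Assimilation: no change — [pilzzda]
D Degemination: [pilzzda] → [pilzda]

[pilzda]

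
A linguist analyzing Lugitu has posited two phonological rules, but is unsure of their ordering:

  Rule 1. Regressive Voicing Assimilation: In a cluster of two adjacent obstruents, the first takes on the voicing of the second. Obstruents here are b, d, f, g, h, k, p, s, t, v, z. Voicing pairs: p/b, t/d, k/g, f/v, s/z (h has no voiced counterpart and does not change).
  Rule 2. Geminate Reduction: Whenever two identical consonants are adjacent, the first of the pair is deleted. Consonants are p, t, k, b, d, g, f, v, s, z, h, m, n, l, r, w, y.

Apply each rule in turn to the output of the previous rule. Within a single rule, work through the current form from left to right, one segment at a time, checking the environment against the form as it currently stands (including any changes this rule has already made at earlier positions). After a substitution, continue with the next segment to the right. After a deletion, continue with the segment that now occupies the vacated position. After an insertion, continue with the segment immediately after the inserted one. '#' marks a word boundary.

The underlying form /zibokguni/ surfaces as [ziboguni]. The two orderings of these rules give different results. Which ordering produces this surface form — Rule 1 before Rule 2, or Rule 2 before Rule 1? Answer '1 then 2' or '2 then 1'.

Order 1 then 2:
  1 Regressive Voicing Assimilation: [zibokguni] → [zibogguni]
  2 Geminate Reduction: [zibogguni] → [ziboguni]
  result: [ziboguni]
Order 2 then 1:
  2 Geminate Reduction: no change — [zibokguni]
  1 Regressive Voicing Assimilation: [zibokguni] → [zibogguni]
  result: [zibogguni]

1 then 2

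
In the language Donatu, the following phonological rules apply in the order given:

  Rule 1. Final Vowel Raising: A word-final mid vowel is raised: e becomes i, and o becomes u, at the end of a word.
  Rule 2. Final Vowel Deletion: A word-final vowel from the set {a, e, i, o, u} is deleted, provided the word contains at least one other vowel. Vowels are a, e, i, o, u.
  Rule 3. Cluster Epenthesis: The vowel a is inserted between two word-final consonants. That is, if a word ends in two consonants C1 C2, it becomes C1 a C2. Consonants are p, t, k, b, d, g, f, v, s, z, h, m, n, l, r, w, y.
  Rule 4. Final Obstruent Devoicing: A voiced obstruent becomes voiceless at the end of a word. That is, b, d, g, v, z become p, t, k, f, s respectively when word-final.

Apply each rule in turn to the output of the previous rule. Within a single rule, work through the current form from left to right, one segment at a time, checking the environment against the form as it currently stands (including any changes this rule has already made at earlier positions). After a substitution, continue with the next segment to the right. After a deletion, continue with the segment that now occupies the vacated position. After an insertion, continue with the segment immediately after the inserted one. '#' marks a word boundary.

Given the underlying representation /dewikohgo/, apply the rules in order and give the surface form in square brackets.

Rule 1 Final Vowel Raising: [dewikohgo] → [dewikohgu]
Rule 2 Final Vowel Deletion: [dewikohgu] → [dewikohg]
Rule 3 Cluster Epenthesis: [dewikohg] → [dewikohag]
Rule 4 Final Obstruent Devoicing: [dewikohag] → [dewikohak]

[dewikohak]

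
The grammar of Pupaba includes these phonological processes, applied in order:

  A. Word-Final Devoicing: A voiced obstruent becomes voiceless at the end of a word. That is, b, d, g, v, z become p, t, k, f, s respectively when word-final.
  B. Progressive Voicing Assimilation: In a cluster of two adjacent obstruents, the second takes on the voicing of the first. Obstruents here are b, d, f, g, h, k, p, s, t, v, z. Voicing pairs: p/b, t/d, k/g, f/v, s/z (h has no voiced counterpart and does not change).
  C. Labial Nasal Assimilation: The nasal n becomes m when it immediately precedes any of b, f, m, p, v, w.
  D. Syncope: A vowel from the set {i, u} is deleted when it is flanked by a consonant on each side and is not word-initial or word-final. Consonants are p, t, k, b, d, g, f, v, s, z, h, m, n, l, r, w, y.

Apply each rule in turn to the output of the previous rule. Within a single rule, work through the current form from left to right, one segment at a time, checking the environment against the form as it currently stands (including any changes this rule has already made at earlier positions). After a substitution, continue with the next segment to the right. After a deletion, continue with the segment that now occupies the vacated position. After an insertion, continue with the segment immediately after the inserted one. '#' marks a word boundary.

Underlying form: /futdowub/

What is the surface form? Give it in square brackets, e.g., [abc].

[fttowp]

A Word-Final Devoicing: [futdowub] → [futdowup]
B Progressive Voicing Assimilation: [futdowup] → [futtowup]
C Labial Nasal Assimilation: no change — [futtowup]
D Syncope: [futtowup] → [fttowp]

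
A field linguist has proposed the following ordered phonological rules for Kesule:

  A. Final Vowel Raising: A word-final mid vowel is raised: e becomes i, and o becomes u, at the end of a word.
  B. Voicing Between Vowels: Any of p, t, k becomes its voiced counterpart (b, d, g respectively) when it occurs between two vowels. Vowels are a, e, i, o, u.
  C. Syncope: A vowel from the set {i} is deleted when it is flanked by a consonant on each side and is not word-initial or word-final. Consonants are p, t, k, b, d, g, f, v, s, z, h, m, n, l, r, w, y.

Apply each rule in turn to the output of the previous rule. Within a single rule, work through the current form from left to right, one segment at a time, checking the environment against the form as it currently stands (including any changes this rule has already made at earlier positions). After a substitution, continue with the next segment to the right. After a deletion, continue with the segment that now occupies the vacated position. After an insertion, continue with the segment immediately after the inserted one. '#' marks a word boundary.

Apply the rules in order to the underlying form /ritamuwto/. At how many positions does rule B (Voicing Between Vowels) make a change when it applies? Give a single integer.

1

A Final Vowel Raising: [ritamuwto] → [ritamuwtu]
B Voicing Between Vowels: [ritamuwtu] → [ridamuwtu]
C Syncope: [ridamuwtu] → [rdamuwtu]
Rule B changed 1 position(s).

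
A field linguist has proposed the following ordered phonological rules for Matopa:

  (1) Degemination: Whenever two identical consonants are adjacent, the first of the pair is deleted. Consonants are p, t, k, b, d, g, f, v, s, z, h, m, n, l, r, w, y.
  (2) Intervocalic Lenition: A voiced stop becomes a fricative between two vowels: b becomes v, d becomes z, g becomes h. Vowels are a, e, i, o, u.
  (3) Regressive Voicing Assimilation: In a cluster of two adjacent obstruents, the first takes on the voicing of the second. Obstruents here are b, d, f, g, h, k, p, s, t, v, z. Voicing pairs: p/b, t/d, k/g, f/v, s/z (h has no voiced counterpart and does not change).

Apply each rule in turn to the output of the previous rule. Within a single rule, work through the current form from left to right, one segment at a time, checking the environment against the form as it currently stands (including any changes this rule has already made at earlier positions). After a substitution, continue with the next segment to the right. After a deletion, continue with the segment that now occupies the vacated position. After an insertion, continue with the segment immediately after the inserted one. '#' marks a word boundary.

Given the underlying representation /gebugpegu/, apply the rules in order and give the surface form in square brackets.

(1) Degemination: no change — [gebugpegu]
(2) Intervocalic Lenition: [gebugpegu] → [gevugpehu]
(3) Regressive Voicing Assimilation: [gevugpehu] → [gevukpehu]

[gevukpehu]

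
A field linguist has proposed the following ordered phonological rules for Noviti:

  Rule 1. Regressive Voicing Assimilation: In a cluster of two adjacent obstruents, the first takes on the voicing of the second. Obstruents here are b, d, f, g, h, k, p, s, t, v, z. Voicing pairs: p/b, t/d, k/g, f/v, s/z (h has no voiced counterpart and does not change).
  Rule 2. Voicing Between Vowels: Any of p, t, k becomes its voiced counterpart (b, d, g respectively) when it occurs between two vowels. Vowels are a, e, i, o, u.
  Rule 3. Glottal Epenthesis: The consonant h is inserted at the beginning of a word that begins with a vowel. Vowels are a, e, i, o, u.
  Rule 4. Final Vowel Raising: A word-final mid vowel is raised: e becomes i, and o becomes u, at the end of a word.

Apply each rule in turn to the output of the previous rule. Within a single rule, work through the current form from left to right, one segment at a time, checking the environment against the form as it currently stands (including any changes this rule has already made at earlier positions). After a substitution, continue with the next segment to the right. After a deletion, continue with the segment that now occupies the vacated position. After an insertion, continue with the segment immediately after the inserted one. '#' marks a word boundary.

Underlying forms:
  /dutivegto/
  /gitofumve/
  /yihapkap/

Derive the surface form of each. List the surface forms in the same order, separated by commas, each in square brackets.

/dutivegto/:
  Rule 1 Regressive Voicing Assimilation: [dutivegto] → [dutivekto]
  Rule 2 Voicing Between Vowels: [dutivekto] → [dudivekto]
  Rule 3 Glottal Epenthesis: no change — [dudivekto]
  Rule 4 Final Vowel Raising: [dudivekto] → [dudivektu]
/gitofumve/:
  Rule 1 Regressive Voicing Assimilation: no change — [gitofumve]
  Rule 2 Voicing Between Vowels: [gitofumve] → [gidofumve]
  Rule 3 Glottal Epenthesis: no change — [gidofumve]
  Rule 4 Final Vowel Raising: [gidofumve] → [gidofumvi]
/yihapkap/:
  Rule 1 Regressive Voicing Assimilation: no change — [yihapkap]
  Rule 2 Voicing Between Vowels: no change — [yihapkap]
  Rule 3 Glottal Epenthesis: no change — [yihapkap]
  Rule 4 Final Vowel Raising: no change — [yihapkap]

[dudivektu], [gidofumvi], [yihapkap]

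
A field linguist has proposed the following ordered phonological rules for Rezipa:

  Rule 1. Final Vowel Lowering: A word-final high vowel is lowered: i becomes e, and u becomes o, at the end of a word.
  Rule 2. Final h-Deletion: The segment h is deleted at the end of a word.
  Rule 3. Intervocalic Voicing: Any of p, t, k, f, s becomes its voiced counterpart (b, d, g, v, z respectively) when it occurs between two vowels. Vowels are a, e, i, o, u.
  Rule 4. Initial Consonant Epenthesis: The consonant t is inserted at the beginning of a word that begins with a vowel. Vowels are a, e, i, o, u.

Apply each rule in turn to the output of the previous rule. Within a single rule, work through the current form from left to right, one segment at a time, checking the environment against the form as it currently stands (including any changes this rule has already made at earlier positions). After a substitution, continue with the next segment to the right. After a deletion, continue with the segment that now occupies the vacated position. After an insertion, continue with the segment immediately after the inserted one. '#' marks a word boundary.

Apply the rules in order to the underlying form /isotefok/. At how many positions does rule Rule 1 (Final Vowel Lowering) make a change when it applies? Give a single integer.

Rule 1 Final Vowel Lowering: no change — [isotefok]
Rule 2 Final h-Deletion: no change — [isotefok]
Rule 3 Intervocalic Voicing: [isotefok] → [izodevok]
Rule 4 Initial Consonant Epenthesis: [izodevok] → [tizodevok]
Rule Rule 1 changed 0 position(s).

0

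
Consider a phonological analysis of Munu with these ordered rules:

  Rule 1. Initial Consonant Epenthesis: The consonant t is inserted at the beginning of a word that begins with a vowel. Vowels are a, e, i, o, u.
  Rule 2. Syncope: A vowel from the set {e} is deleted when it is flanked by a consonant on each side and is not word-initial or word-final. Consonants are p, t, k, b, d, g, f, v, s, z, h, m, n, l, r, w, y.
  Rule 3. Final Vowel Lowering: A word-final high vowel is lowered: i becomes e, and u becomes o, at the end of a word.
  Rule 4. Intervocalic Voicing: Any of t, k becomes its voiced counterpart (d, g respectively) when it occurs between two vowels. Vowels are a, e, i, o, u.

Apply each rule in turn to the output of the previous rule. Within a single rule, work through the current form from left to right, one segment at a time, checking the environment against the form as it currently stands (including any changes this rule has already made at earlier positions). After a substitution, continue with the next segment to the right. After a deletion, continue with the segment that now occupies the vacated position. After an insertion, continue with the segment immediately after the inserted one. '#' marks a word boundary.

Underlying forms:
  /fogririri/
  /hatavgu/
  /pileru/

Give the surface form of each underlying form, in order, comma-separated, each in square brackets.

/fogririri/:
  Rule 1 Initial Consonant Epenthesis: no change — [fogririri]
  Rule 2 Syncope: no change — [fogririri]
  Rule 3 Final Vowel Lowering: [fogririri] → [fogririre]
  Rule 4 Intervocalic Voicing: no change — [fogririre]
/hatavgu/:
  Rule 1 Initial Consonant Epenthesis: no change — [hatavgu]
  Rule 2 Syncope: no change — [hatavgu]
  Rule 3 Final Vowel Lowering: [hatavgu] → [hatavgo]
  Rule 4 Intervocalic Voicing: [hatavgo] → [hadavgo]
/pileru/:
  Rule 1 Initial Consonant Epenthesis: no change — [pileru]
  Rule 2 Syncope: [pileru] → [pilru]
  Rule 3 Final Vowel Lowering: [pilru] → [pilro]
  Rule 4 Intervocalic Voicing: no change — [pilro]

[fogririre], [hadavgo], [pilro]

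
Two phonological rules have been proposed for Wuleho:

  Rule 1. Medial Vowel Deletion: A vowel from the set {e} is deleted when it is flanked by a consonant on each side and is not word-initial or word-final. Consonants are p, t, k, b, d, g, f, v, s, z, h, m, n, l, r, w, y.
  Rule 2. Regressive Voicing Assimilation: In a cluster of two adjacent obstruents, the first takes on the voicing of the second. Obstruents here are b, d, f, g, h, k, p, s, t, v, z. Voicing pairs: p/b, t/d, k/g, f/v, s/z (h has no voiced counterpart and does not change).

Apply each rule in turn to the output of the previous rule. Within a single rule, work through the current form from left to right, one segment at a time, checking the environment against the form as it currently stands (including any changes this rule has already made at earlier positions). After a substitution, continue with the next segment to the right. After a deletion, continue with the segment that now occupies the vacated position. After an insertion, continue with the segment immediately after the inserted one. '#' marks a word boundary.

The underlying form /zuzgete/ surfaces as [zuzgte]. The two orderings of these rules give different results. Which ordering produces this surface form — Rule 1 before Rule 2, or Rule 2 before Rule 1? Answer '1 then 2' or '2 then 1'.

Order 1 then 2:
  1 Medial Vowel Deletion: [zuzgete] → [zuzgte]
  2 Regressive Voicing Assimilation: [zuzgte] → [zuzkte]
  result: [zuzkte]
Order 2 then 1:
  2 Regressive Voicing Assimilation: no change — [zuzgete]
  1 Medial Vowel Deletion: [zuzgete] → [zuzgte]
  result: [zuzgte]

2 then 1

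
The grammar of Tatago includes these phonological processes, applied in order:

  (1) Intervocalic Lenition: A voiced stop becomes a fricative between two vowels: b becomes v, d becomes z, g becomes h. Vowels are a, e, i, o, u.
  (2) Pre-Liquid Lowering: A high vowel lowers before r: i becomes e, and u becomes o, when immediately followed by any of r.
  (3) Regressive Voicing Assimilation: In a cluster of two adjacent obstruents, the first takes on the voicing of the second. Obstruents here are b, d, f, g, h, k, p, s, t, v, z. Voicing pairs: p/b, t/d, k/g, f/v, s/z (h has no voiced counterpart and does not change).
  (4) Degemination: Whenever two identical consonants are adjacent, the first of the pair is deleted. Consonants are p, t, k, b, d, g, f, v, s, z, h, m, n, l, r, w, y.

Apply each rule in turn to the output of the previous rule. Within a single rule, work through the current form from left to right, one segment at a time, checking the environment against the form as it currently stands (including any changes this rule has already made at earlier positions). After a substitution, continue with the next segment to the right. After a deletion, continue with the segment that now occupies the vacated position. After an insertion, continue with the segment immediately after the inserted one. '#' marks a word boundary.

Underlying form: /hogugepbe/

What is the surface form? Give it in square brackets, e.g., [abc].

[hohuhebe]

(1) Intervocalic Lenition: [hogugepbe] → [hohuhepbe]
(2) Pre-Liquid Lowering: no change — [hohuhepbe]
(3) Regressive Voicing Assimilation: [hohuhepbe] → [hohuhebbe]
(4) Degemination: [hohuhebbe] → [hohuhebe]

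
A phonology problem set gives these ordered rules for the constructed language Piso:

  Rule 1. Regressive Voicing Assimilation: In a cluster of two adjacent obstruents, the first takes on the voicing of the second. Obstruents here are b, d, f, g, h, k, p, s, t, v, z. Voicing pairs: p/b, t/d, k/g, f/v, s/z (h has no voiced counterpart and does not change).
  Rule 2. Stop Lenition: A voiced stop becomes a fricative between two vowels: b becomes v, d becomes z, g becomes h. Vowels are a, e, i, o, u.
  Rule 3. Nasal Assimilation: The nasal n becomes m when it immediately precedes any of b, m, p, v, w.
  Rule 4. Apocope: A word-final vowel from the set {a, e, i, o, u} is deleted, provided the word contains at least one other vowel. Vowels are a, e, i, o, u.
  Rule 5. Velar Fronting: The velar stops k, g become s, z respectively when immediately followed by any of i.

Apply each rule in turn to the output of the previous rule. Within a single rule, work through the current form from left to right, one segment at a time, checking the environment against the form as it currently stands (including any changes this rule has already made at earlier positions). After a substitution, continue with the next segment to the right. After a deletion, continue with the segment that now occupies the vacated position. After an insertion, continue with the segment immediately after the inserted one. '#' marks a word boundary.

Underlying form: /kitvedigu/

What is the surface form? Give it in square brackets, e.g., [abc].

Rule 1 Regressive Voicing Assimilation: [kitvedigu] → [kidvedigu]
Rule 2 Stop Lenition: [kidvedigu] → [kidvezihu]
Rule 3 Nasal Assimilation: no change — [kidvezihu]
Rule 4 Apocope: [kidvezihu] → [kidvezih]
Rule 5 Velar Fronting: [kidvezih] → [sidvezih]

[sidvezih]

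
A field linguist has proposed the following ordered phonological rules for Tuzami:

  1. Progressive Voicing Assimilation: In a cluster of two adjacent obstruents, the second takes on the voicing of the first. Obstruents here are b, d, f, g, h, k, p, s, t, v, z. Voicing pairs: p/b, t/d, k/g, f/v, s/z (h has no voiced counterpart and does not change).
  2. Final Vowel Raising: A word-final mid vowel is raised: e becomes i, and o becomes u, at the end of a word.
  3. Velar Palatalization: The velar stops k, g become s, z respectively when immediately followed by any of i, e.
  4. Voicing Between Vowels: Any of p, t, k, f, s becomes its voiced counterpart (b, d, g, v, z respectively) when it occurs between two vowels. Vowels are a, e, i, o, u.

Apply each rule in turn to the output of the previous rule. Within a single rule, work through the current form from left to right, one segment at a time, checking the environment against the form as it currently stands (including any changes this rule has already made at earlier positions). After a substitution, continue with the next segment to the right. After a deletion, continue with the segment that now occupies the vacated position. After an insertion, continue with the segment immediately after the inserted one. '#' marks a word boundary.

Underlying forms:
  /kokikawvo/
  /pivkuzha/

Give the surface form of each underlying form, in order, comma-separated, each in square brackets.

[kozigawvu], [pivguzha]

/kokikawvo/:
  1 Progressive Voicing Assimilation: no change — [kokikawvo]
  2 Final Vowel Raising: [kokikawvo] → [kokikawvu]
  3 Velar Palatalization: [kokikawvu] → [kosikawvu]
  4 Voicing Between Vowels: [kosikawvu] → [kozigawvu]
/pivkuzha/:
  1 Progressive Voicing Assimilation: [pivkuzha] → [pivguzha]
  2 Final Vowel Raising: no change — [pivguzha]
  3 Velar Palatalization: no change — [pivguzha]
  4 Voicing Between Vowels: no change — [pivguzha]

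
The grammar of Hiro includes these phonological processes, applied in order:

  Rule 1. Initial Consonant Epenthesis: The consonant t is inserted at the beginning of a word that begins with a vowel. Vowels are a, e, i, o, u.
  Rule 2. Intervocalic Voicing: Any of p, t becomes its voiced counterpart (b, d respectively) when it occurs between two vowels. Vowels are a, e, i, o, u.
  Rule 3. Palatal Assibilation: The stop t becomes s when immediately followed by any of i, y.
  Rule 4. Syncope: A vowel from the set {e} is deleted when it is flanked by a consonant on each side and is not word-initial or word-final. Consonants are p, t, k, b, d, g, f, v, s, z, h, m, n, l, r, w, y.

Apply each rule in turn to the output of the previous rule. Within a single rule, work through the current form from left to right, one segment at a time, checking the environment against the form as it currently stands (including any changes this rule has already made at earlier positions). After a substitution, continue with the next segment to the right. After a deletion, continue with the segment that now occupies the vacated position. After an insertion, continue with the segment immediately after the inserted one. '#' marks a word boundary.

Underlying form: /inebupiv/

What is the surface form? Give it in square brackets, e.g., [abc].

Rule 1 Initial Consonant Epenthesis: [inebupiv] → [tinebupiv]
Rule 2 Intervocalic Voicing: [tinebupiv] → [tinebubiv]
Rule 3 Palatal Assibilation: [tinebubiv] → [sinebubiv]
Rule 4 Syncope: [sinebubiv] → [sinbubiv]

[sinbubiv]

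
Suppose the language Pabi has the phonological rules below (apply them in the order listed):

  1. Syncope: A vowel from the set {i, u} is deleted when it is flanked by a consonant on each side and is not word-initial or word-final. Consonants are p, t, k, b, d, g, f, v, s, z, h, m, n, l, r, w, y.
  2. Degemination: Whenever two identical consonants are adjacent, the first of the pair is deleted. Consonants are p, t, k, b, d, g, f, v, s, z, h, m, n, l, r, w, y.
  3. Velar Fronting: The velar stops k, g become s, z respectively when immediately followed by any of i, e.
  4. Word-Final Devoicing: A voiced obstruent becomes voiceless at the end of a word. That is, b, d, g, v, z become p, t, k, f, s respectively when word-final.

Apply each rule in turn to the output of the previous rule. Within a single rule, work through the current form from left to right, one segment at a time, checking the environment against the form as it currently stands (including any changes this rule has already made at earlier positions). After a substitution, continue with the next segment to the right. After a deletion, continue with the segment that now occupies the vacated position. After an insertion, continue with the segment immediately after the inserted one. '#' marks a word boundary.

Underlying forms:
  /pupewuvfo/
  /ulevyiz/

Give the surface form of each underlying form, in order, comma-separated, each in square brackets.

/pupewuvfo/:
  1 Syncope: [pupewuvfo] → [ppewvfo]
  2 Degemination: [ppewvfo] → [pewvfo]
  3 Velar Fronting: no change — [pewvfo]
  4 Word-Final Devoicing: no change — [pewvfo]
/ulevyiz/:
  1 Syncope: [ulevyiz] → [ulevyz]
  2 Degemination: no change — [ulevyz]
  3 Velar Fronting: no change — [ulevyz]
  4 Word-Final Devoicing: [ulevyz] → [ulevys]

[pewvfo], [ulevys]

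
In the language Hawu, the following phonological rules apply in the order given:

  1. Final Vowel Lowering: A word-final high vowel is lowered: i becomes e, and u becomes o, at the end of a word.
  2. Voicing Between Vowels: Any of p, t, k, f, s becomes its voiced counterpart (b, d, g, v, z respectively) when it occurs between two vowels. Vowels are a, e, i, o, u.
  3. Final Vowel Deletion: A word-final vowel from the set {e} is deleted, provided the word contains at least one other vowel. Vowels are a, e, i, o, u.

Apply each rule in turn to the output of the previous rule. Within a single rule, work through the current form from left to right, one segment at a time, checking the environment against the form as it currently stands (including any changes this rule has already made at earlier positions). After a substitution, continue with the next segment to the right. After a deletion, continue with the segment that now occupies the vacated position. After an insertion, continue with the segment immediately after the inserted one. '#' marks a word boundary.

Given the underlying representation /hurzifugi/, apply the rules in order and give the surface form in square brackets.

1 Final Vowel Lowering: [hurzifugi] → [hurzifuge]
2 Voicing Between Vowels: [hurzifuge] → [hurzivuge]
3 Final Vowel Deletion: [hurzivuge] → [hurzivug]

[hurzivug]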